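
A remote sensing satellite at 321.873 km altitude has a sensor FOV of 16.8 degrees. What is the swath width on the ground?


FOV = 16.8 deg = 0.2932153 rad
swath = 2 * alt * tan(FOV/2) = 2 * 321.873 * tan(0.1466077)
swath = 2 * 321.873 * 0.1476672
swath = 95.0601 km

95.0601 km


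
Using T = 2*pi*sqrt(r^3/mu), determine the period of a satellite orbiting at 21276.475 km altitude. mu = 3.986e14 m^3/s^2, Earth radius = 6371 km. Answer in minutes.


r = 27647.4750 km = 2.7647475e+07 m
T = 2*pi*sqrt(r^3/mu) = 2*pi*sqrt(2.1133256e+22 / 3.986e14)
T = 45750.3512 s = 762.5059 min

762.5059 minutes


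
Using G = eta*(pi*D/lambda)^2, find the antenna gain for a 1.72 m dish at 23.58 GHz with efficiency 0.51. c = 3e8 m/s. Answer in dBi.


lambda = c/f = 3e8 / 2.358e+10 = 0.01272265 m
G = eta*(pi*D/lambda)^2 = 0.51*(pi*1.72/0.01272265)^2
G = 91996.6276 (linear)
G = 10*log10(91996.6276) = 49.6377 dBi

49.6377 dBi


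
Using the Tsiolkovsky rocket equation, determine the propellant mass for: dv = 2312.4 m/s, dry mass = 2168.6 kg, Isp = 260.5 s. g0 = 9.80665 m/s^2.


ve = Isp * g0 = 260.5 * 9.80665 = 2554.632325 m/s
mass ratio = exp(dv/ve) = exp(2312.4/2554.632325) = 2.47237489
m_prop = m_dry * (mr - 1) = 2168.6 * (2.47237489 - 1)
m_prop = 3192.9922 kg

3192.9922 kg


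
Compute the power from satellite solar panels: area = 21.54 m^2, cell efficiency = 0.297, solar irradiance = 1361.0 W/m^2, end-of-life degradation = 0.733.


P = area * eta * S * degradation
P = 21.54 * 0.297 * 1361.0 * 0.733
P = 6382.1095 W

6382.1095 W


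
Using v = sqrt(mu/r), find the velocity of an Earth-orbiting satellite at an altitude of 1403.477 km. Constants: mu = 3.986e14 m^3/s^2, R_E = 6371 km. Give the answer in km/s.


r = R_E + alt = 6371.0 + 1403.477 = 7774.4770 km = 7.774477e+06 m
v = sqrt(mu/r) = sqrt(3.986e14 / 7.774477e+06) = 7160.3303 m/s = 7.1603 km/s

7.1603 km/s


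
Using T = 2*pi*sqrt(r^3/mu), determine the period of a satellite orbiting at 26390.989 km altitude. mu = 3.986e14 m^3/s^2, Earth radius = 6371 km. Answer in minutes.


r = 32761.9890 km = 3.2761989e+07 m
T = 2*pi*sqrt(r^3/mu) = 2*pi*sqrt(3.5165013e+22 / 3.986e14)
T = 59015.5707 s = 983.5928 min

983.5928 minutes


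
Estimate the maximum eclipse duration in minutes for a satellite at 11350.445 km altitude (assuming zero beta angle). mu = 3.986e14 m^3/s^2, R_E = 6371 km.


r = 17721.4450 km
T = 391.2989 min
Eclipse fraction = arcsin(R_E/r)/pi = arcsin(6371.0000/17721.4450)/pi
= arcsin(0.3595079)/pi = 0.1170554
Eclipse duration = 0.1170554 * 391.2989 = 45.8037 min

45.8037 minutes


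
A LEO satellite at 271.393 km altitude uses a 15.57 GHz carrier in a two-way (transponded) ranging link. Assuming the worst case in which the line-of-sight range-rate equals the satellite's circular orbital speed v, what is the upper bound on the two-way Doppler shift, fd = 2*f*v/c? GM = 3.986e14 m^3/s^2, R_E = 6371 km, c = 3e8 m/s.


r = 6.642393e+06 m
v = sqrt(mu/r) = 7746.5150 m/s (worst-case radial velocity)
f = 15.57 GHz = 1.557e+10 Hz
fd = 2*f*v/c = 2*1.557e+10*7746.5150/3.0e+08
fd = 804088.2522 Hz

804088.2522 Hz


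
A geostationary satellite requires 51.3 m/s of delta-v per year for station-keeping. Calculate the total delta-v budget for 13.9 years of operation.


dV = rate * years = 51.3 * 13.9
dV = 713.0700 m/s

713.0700 m/s


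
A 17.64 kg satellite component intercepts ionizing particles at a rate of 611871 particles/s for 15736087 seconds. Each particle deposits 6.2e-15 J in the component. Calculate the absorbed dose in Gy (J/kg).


Total energy deposited = rate * time * E_per
  = 611871 * 15736087 * 6.2e-15 = 0.05969642 J
Dose = E_total / mass = 0.05969642 / 17.64
Dose = 0.003384151 Gy

0.0034 Gy


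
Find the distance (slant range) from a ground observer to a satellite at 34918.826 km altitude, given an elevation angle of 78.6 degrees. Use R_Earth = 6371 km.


h = 34918.826 km, el = 78.6 deg
d = -R_E*sin(el) + sqrt((R_E*sin(el))^2 + 2*R_E*h + h^2)
d = -6371.0000*sin(1.3718) + sqrt((6371.0000*0.9802712)^2 + 2*6371.0000*34918.826 + 34918.826^2)
d = 35025.3109 km

35025.3109 km


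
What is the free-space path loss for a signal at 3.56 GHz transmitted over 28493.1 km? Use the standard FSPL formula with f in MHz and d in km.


f = 3.56 GHz = 3560.0000 MHz
d = 28493.1 km
FSPL = 32.44 + 20*log10(3560.0000) + 20*log10(28493.1)
FSPL = 32.44 + 71.0290 + 89.0948
FSPL = 192.5638 dB

192.5638 dB


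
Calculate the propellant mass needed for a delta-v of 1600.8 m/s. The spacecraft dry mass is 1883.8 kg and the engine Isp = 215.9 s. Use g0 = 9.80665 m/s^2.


ve = Isp * g0 = 215.9 * 9.80665 = 2117.255735 m/s
mass ratio = exp(dv/ve) = exp(1600.8/2117.255735) = 2.12989578
m_prop = m_dry * (mr - 1) = 1883.8 * (2.12989578 - 1)
m_prop = 2128.4977 kg

2128.4977 kg


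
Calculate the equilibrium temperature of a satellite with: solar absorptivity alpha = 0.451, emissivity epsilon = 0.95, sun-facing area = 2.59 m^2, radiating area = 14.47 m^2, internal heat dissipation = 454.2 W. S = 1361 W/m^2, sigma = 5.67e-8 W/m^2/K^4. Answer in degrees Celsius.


Numerator = alpha*S*A_sun + Q_int = 0.451*1361*2.59 + 454.2 = 2043.9705 W
Denominator = eps*sigma*A_rad = 0.95*5.67e-8*14.47 = 7.7942655e-07 W/K^4
T^4 = 2.622403e+09 K^4
T = 226.2949 K = -46.8551 C

-46.8551 degrees Celsius


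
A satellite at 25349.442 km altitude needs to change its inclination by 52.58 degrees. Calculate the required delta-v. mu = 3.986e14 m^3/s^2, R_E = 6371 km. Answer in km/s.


r = 31720.4420 km = 3.1720442e+07 m
V = sqrt(mu/r) = 3544.8595 m/s
di = 52.58 deg = 0.9176941 rad
dV = 2*V*sin(di/2) = 2*3544.8595*sin(0.4588471)
dV = 3140.1409 m/s = 3.1401 km/s

3.1401 km/s


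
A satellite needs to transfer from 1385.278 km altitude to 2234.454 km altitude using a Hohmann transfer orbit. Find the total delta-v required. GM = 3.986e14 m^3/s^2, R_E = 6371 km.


r1 = 7756.2780 km = 7.756278e+06 m
r2 = 8605.4540 km = 8.605454e+06 m
dv1 = sqrt(mu/r1)*(sqrt(2*r2/(r1+r2)) - 1) = 183.6758 m/s
dv2 = sqrt(mu/r2)*(1 - sqrt(2*r1/(r1+r2))) = 178.9650 m/s
total dv = |dv1| + |dv2| = 183.6758 + 178.9650 = 362.6408 m/s = 0.3626408 km/s

0.3626 km/s


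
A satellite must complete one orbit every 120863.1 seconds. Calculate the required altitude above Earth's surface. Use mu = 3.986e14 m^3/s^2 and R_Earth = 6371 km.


T = 120863.1 s
r = (mu*T^2/(4*pi^2))^(1/3) = (3.986e14 * 120863.1^2 / (4*pi^2))^(1/3)
r = 5.2834995e+07 m = 52834.9952 km
alt = r - R_E = 52834.9952 - 6371 = 46463.9952 km

46463.9952 km


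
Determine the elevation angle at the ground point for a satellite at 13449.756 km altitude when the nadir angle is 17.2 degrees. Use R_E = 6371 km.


r = R_E + alt = 19820.7560 km
Law of sines in the satellite / Earth-center / ground-point triangle:
  sin(nadir)/R_E = sin(90 + el)/r  =>  cos(el) = (r/R_E)*sin(nadir)
cos(el) = (19820.7560 / 6371.0000) * sin(17.2 deg) = 0.9199744
el = arccos(0.9199744) = 23.0777 deg
(Earth-central angle = 90 - nadir - el = 49.7223 deg)

23.0777 degrees


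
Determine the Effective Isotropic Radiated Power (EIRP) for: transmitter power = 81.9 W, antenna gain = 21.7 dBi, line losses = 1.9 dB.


Pt = 81.9 W = 19.1328 dBW
EIRP = Pt_dBW + Gt - losses = 19.1328 + 21.7 - 1.9 = 38.9328 dBW

38.9328 dBW


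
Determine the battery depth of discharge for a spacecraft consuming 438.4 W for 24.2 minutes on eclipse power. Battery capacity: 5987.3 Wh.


E_used = P * t / 60 = 438.4 * 24.2 / 60 = 176.8213 Wh
DOD = E_used / E_total * 100 = 176.8213 / 5987.3 * 100
DOD = 2.9533 %

2.9533 %


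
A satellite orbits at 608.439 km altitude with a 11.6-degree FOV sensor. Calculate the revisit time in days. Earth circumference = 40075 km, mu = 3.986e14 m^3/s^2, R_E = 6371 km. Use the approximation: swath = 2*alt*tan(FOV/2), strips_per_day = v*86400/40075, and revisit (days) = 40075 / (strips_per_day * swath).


swath = 2*608.439*tan(0.1012291) = 123.6060 km
v = sqrt(mu/r) = 7557.1560 m/s = 7.5572 km/s
strips/day = v*86400/40075 = 7.5572*86400/40075 = 16.2929
coverage/day = strips * swath = 16.2929 * 123.6060 = 2013.9005 km
revisit = 40075 / 2013.9005 = 19.8992 days

19.8992 days


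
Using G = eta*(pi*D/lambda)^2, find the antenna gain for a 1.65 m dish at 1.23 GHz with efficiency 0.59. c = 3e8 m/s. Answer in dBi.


lambda = c/f = 3e8 / 1.23e+09 = 0.2439024 m
G = eta*(pi*D/lambda)^2 = 0.59*(pi*1.65/0.2439024)^2
G = 266.4940 (linear)
G = 10*log10(266.4940) = 24.2569 dBi

24.2569 dBi


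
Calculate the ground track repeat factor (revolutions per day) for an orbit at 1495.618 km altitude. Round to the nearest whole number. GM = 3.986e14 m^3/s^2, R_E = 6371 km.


r = 7.866618e+06 m
T = 2*pi*sqrt(r^3/mu) = 6943.7378 s = 115.7290 min
revs/day = 1440 / 115.7290 = 12.4429
Rounded: 12 revolutions per day

12 revolutions per day


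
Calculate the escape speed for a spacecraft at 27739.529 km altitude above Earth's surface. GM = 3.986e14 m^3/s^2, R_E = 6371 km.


r = 6371.0 + 27739.529 = 34110.5290 km = 3.4110529e+07 m
v_esc = sqrt(2*mu/r) = sqrt(2*3.986e14 / 3.4110529e+07)
v_esc = 4834.3648 m/s = 4.8344 km/s

4.8344 km/s


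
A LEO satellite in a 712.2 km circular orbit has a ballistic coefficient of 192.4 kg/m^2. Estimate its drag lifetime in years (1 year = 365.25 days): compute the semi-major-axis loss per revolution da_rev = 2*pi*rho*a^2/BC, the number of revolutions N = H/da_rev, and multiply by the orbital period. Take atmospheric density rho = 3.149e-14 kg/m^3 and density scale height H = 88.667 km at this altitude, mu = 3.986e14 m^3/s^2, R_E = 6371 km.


a = R_E + alt = 7083.2000 km = 7.0832e+06 m
da_rev = 2*pi*rho*a^2/BC = 2*pi*3.149e-14*(7.0832e+06)^2/192.4 = 0.0515948638 m per revolution
N = H/da_rev = 88667.0000 m / 0.0515948638 m = 1.7185238e+06 revolutions
P = 2*pi*sqrt(a^3/mu) = 5932.7422 s
lifetime = N*P = 1.7185238e+06 * 5932.7422 = 1.0195559e+10 s = 118004.1497 days
years = 118004.1497 / 365.25 = 323.0778 years

323.0778 years


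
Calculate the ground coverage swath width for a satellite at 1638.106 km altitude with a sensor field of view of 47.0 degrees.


FOV = 47.0 deg = 0.8203047 rad
swath = 2 * alt * tan(FOV/2) = 2 * 1638.106 * tan(0.4101524)
swath = 2 * 1638.106 * 0.4348124
swath = 1424.5375 km

1424.5375 km


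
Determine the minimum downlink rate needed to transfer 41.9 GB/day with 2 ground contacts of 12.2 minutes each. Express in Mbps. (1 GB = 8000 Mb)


total contact time = 2 * 12.2 * 60 = 1464.0000 s
data = 41.9 GB = 335200.0000 Mb
rate = 335200.0000 / 1464.0000 = 228.9617 Mbps

228.9617 Mbps


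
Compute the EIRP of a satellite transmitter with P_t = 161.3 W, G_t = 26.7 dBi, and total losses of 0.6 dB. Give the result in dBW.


Pt = 161.3 W = 22.0763 dBW
EIRP = Pt_dBW + Gt - losses = 22.0763 + 26.7 - 0.6 = 48.1763 dBW

48.1763 dBW


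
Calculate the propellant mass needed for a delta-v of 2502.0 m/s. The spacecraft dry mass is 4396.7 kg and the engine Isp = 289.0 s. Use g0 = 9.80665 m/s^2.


ve = Isp * g0 = 289.0 * 9.80665 = 2834.121850 m/s
mass ratio = exp(dv/ve) = exp(2502.0/2834.121850) = 2.41769145
m_prop = m_dry * (mr - 1) = 4396.7 * (2.41769145 - 1)
m_prop = 6233.1640 kg

6233.1640 kg


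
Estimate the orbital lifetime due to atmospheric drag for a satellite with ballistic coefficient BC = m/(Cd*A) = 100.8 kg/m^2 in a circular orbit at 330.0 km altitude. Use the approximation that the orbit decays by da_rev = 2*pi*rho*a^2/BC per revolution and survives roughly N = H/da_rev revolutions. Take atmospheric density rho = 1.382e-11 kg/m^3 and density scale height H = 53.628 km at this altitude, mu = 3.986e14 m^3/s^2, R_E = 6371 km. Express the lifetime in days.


a = R_E + alt = 6701.0000 km = 6.701e+06 m
da_rev = 2*pi*rho*a^2/BC = 2*pi*1.382e-11*(6.701e+06)^2/100.8 = 38.681795 m per revolution
N = H/da_rev = 53628.0000 m / 38.681795 m = 1386.3886 revolutions
P = 2*pi*sqrt(a^3/mu) = 5459.0950 s
lifetime = N*P = 1386.3886 * 5459.0950 = 7.5684271e+06 s = 87.5975 days

87.5975 days


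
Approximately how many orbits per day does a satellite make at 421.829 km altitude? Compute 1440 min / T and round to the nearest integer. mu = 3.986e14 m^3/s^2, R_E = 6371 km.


r = 6.792829e+06 m
T = 2*pi*sqrt(r^3/mu) = 5571.6938 s = 92.8616 min
revs/day = 1440 / 92.8616 = 15.5070
Rounded: 16 revolutions per day

16 revolutions per day


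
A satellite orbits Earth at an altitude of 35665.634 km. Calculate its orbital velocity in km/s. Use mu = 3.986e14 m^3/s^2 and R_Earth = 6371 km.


r = R_E + alt = 6371.0 + 35665.634 = 42036.6340 km = 4.2036634e+07 m
v = sqrt(mu/r) = sqrt(3.986e14 / 4.2036634e+07) = 3079.3190 m/s = 3.0793 km/s

3.0793 km/s


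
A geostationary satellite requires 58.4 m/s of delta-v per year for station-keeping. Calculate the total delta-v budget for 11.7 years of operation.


dV = rate * years = 58.4 * 11.7
dV = 683.2800 m/s

683.2800 m/s


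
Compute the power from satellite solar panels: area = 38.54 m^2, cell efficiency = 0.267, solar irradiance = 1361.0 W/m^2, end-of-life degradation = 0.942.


P = area * eta * S * degradation
P = 38.54 * 0.267 * 1361.0 * 0.942
P = 13192.6488 W

13192.6488 W


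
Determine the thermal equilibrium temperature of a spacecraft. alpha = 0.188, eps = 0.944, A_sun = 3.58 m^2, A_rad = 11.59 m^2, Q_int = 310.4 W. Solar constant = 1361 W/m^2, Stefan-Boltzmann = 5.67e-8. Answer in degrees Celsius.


Numerator = alpha*S*A_sun + Q_int = 0.188*1361*3.58 + 310.4 = 1226.4074 W
Denominator = eps*sigma*A_rad = 0.944*5.67e-8*11.59 = 6.2035243e-07 W/K^4
T^4 = 1.9769527e+09 K^4
T = 210.8624 K = -62.2876 C

-62.2876 degrees Celsius


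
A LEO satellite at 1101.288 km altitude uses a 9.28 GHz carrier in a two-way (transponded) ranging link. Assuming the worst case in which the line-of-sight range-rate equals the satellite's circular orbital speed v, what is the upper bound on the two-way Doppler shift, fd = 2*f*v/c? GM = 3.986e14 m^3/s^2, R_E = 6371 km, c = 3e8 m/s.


r = 7.472288e+06 m
v = sqrt(mu/r) = 7303.6818 m/s (worst-case radial velocity)
f = 9.28 GHz = 9.28e+09 Hz
fd = 2*f*v/c = 2*9.28e+09*7303.6818/3.0e+08
fd = 451854.4495 Hz

451854.4495 Hz


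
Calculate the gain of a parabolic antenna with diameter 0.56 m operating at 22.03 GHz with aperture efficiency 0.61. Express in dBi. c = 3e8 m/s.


lambda = c/f = 3e8 / 2.203e+10 = 0.01361779 m
G = eta*(pi*D/lambda)^2 = 0.61*(pi*0.56/0.01361779)^2
G = 10181.0394 (linear)
G = 10*log10(10181.0394) = 40.0779 dBi

40.0779 dBi


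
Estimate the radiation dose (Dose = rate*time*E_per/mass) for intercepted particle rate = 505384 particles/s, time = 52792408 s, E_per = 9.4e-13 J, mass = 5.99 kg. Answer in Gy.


Total energy deposited = rate * time * E_per
  = 505384 * 52792408 * 9.4e-13 = 25.0796 J
Dose = E_total / mass = 25.0796 / 5.99
Dose = 4.1869 Gy

4.1869 Gy


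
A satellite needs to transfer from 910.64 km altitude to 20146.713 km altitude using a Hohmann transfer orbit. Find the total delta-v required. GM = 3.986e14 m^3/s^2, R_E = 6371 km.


r1 = 7281.6400 km = 7.28164e+06 m
r2 = 26517.7130 km = 2.6517713e+07 m
dv1 = sqrt(mu/r1)*(sqrt(2*r2/(r1+r2)) - 1) = 1869.2563 m/s
dv2 = sqrt(mu/r2)*(1 - sqrt(2*r1/(r1+r2))) = 1332.1119 m/s
total dv = |dv1| + |dv2| = 1869.2563 + 1332.1119 = 3201.3682 m/s = 3.2014 km/s

3.2014 km/s


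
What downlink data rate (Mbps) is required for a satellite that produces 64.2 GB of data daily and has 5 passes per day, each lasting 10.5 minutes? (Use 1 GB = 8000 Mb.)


total contact time = 5 * 10.5 * 60 = 3150.0000 s
data = 64.2 GB = 513600.0000 Mb
rate = 513600.0000 / 3150.0000 = 163.0476 Mbps

163.0476 Mbps


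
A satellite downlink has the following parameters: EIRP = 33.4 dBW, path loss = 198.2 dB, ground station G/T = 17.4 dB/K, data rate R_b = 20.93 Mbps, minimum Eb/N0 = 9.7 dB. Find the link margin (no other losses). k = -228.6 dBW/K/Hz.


C/N0 = EIRP - FSPL + G/T - k = 33.4 - 198.2 + 17.4 - (-228.6)
C/N0 = 81.2000 dB-Hz
R_b = 20.93 Mbps = 2.093e+07 bps -> 10*log10(R_b) = 73.2077 dB-Hz
Eb/N0 = C/N0 - 10*log10(R_b) = 81.2000 - 73.2077 = 7.9923 dB
Margin = Eb/N0 - Eb/N0_req = 7.9923 - 9.7 = -1.7077 dB (negative margin: link does not close)

-1.7077 dB


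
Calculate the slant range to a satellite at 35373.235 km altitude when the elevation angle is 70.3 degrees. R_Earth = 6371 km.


h = 35373.235 km, el = 70.3 deg
d = -R_E*sin(el) + sqrt((R_E*sin(el))^2 + 2*R_E*h + h^2)
d = -6371.0000*sin(1.2270) + sqrt((6371.0000*0.9414705)^2 + 2*6371.0000*35373.235 + 35373.235^2)
d = 35690.8444 km

35690.8444 km


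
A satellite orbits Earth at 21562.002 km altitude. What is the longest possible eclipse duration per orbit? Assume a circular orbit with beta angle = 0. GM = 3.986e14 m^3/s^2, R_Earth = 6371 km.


r = 27933.0020 km
T = 774.3484 min
Eclipse fraction = arcsin(R_E/r)/pi = arcsin(6371.0000/27933.0020)/pi
= arcsin(0.2280815)/pi = 0.07324525
Eclipse duration = 0.07324525 * 774.3484 = 56.7173 min

56.7173 minutes


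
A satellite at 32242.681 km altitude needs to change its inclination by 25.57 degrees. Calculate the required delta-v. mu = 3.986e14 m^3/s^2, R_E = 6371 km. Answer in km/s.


r = 38613.6810 km = 3.8613681e+07 m
V = sqrt(mu/r) = 3212.9062 m/s
di = 25.57 deg = 0.4462807 rad
dV = 2*V*sin(di/2) = 2*3212.9062*sin(0.2231403)
dV = 1421.9886 m/s = 1.4220 km/s

1.4220 km/s


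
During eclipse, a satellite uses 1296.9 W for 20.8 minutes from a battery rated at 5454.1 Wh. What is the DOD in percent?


E_used = P * t / 60 = 1296.9 * 20.8 / 60 = 449.5920 Wh
DOD = E_used / E_total * 100 = 449.5920 / 5454.1 * 100
DOD = 8.2432 %

8.2432 %


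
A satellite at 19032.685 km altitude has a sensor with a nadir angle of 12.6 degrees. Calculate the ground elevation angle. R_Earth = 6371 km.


r = R_E + alt = 25403.6850 km
Law of sines in the satellite / Earth-center / ground-point triangle:
  sin(nadir)/R_E = sin(90 + el)/r  =>  cos(el) = (r/R_E)*sin(nadir)
cos(el) = (25403.6850 / 6371.0000) * sin(12.6 deg) = 0.869823
el = arccos(0.869823) = 29.5619 deg
(Earth-central angle = 90 - nadir - el = 47.8381 deg)

29.5619 degrees


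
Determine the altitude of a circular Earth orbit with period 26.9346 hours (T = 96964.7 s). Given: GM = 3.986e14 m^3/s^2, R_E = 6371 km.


T = 96964.7 s
r = (mu*T^2/(4*pi^2))^(1/3) = (3.986e14 * 96964.7^2 / (4*pi^2))^(1/3)
r = 4.5617865e+07 m = 45617.8652 km
alt = r - R_E = 45617.8652 - 6371 = 39246.8652 km

39246.8652 km


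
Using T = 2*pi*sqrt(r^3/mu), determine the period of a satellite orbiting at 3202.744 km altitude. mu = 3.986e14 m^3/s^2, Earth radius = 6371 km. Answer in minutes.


r = 9573.7440 km = 9.573744e+06 m
T = 2*pi*sqrt(r^3/mu) = 2*pi*sqrt(8.7749658e+20 / 3.986e14)
T = 9322.5332 s = 155.3756 min

155.3756 minutes


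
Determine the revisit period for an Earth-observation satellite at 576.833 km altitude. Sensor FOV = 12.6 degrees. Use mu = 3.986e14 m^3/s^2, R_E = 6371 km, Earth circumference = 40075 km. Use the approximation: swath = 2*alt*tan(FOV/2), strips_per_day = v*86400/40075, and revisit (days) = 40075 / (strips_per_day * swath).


swath = 2*576.833*tan(0.1099557) = 127.3659 km
v = sqrt(mu/r) = 7574.3254 m/s = 7.5743 km/s
strips/day = v*86400/40075 = 7.5743*86400/40075 = 16.3299
coverage/day = strips * swath = 16.3299 * 127.3659 = 2079.8757 km
revisit = 40075 / 2079.8757 = 19.2680 days

19.2680 days


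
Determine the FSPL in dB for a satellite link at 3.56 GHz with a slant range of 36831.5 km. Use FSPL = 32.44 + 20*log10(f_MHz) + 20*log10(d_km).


f = 3.56 GHz = 3560.0000 MHz
d = 36831.5 km
FSPL = 32.44 + 20*log10(3560.0000) + 20*log10(36831.5)
FSPL = 32.44 + 71.0290 + 91.3244
FSPL = 194.7934 dB

194.7934 dB


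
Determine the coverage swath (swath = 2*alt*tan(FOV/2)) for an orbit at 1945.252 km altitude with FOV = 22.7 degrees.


FOV = 22.7 deg = 0.3961897 rad
swath = 2 * alt * tan(FOV/2) = 2 * 1945.252 * tan(0.1980949)
swath = 2 * 1945.252 * 0.2007274
swath = 780.9307 km

780.9307 km


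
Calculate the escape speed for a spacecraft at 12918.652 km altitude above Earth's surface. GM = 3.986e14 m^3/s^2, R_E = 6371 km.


r = 6371.0 + 12918.652 = 19289.6520 km = 1.9289652e+07 m
v_esc = sqrt(2*mu/r) = sqrt(2*3.986e14 / 1.9289652e+07)
v_esc = 6428.6747 m/s = 6.4287 km/s

6.4287 km/s


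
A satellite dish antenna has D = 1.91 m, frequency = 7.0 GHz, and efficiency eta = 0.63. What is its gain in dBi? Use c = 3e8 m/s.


lambda = c/f = 3e8 / 7.0e+09 = 0.04285714 m
G = eta*(pi*D/lambda)^2 = 0.63*(pi*1.91/0.04285714)^2
G = 12349.8192 (linear)
G = 10*log10(12349.8192) = 40.9166 dBi

40.9166 dBi


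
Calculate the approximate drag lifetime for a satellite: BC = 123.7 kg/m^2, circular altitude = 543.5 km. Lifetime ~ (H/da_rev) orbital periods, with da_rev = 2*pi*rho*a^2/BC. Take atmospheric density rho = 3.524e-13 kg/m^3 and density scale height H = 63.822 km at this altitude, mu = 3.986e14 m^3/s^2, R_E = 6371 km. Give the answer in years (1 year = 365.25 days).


a = R_E + alt = 6914.5000 km = 6.9145e+06 m
da_rev = 2*pi*rho*a^2/BC = 2*pi*3.524e-13*(6.9145e+06)^2/123.7 = 0.855790834 m per revolution
N = H/da_rev = 63822.0000 m / 0.855790834 m = 74576.6343 revolutions
P = 2*pi*sqrt(a^3/mu) = 5722.0598 s
lifetime = N*P = 74576.6343 * 5722.0598 = 4.2673196e+08 s = 4939.0273 days
years = 4939.0273 / 365.25 = 13.5223 years

13.5223 years


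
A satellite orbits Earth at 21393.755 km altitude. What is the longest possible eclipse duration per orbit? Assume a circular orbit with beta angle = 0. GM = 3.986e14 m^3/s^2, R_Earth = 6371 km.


r = 27764.7550 km
T = 767.3628 min
Eclipse fraction = arcsin(R_E/r)/pi = arcsin(6371.0000/27764.7550)/pi
= arcsin(0.2294636)/pi = 0.07369718
Eclipse duration = 0.07369718 * 767.3628 = 56.5525 min

56.5525 minutes


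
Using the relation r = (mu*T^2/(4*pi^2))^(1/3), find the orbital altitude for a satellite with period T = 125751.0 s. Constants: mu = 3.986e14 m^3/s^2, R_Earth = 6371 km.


T = 125751.0 s
r = (mu*T^2/(4*pi^2))^(1/3) = (3.986e14 * 125751.0^2 / (4*pi^2))^(1/3)
r = 5.4250051e+07 m = 54250.0510 km
alt = r - R_E = 54250.0510 - 6371 = 47879.0510 km

47879.0510 km


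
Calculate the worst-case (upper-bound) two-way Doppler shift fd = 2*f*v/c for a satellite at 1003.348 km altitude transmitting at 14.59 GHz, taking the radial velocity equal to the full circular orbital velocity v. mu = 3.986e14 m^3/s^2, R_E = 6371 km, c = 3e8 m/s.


r = 7.374348e+06 m
v = sqrt(mu/r) = 7352.0226 m/s (worst-case radial velocity)
f = 14.59 GHz = 1.459e+10 Hz
fd = 2*f*v/c = 2*1.459e+10*7352.0226/3.0e+08
fd = 715106.7309 Hz

715106.7309 Hz


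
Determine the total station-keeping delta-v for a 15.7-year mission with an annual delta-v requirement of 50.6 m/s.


dV = rate * years = 50.6 * 15.7
dV = 794.4200 m/s

794.4200 m/s


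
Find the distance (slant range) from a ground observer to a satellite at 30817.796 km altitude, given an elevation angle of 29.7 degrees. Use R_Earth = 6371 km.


h = 30817.796 km, el = 29.7 deg
d = -R_E*sin(el) + sqrt((R_E*sin(el))^2 + 2*R_E*h + h^2)
d = -6371.0000*sin(0.5183628) + sqrt((6371.0000*0.4954587)^2 + 2*6371.0000*30817.796 + 30817.796^2)
d = 33618.1636 km

33618.1636 km


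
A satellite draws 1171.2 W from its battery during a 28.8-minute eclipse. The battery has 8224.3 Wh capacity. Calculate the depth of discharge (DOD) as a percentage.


E_used = P * t / 60 = 1171.2 * 28.8 / 60 = 562.1760 Wh
DOD = E_used / E_total * 100 = 562.1760 / 8224.3 * 100
DOD = 6.8355 %

6.8355 %


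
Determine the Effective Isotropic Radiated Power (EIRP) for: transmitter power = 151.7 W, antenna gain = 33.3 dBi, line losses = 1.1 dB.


Pt = 151.7 W = 21.8099 dBW
EIRP = Pt_dBW + Gt - losses = 21.8099 + 33.3 - 1.1 = 54.0099 dBW

54.0099 dBW


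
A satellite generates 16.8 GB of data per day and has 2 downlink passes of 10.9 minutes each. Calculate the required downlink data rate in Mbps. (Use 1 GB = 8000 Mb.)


total contact time = 2 * 10.9 * 60 = 1308.0000 s
data = 16.8 GB = 134400.0000 Mb
rate = 134400.0000 / 1308.0000 = 102.7523 Mbps

102.7523 Mbps


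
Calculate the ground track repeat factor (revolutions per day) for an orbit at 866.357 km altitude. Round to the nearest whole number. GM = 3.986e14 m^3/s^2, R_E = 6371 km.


r = 7.237357e+06 m
T = 2*pi*sqrt(r^3/mu) = 6127.4703 s = 102.1245 min
revs/day = 1440 / 102.1245 = 14.1004
Rounded: 14 revolutions per day

14 revolutions per day


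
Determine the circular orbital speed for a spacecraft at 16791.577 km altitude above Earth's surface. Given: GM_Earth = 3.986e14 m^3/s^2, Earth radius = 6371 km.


r = R_E + alt = 6371.0 + 16791.577 = 23162.5770 km = 2.3162577e+07 m
v = sqrt(mu/r) = sqrt(3.986e14 / 2.3162577e+07) = 4148.3483 m/s = 4.1483 km/s

4.1483 km/s


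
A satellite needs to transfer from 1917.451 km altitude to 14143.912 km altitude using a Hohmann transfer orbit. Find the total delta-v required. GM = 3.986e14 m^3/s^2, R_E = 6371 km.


r1 = 8288.4510 km = 8.288451e+06 m
r2 = 20514.9120 km = 2.0514912e+07 m
dv1 = sqrt(mu/r1)*(sqrt(2*r2/(r1+r2)) - 1) = 1341.9883 m/s
dv2 = sqrt(mu/r2)*(1 - sqrt(2*r1/(r1+r2))) = 1063.9394 m/s
total dv = |dv1| + |dv2| = 1341.9883 + 1063.9394 = 2405.9277 m/s = 2.4059 km/s

2.4059 km/s


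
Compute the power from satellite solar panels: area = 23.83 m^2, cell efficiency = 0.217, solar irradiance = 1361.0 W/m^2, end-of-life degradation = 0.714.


P = area * eta * S * degradation
P = 23.83 * 0.217 * 1361.0 * 0.714
P = 5025.0468 W

5025.0468 W


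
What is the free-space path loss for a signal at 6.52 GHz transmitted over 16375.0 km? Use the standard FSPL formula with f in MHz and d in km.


f = 6.52 GHz = 6520.0000 MHz
d = 16375.0 km
FSPL = 32.44 + 20*log10(6520.0000) + 20*log10(16375.0)
FSPL = 32.44 + 76.2850 + 84.2836
FSPL = 193.0086 dB

193.0086 dB


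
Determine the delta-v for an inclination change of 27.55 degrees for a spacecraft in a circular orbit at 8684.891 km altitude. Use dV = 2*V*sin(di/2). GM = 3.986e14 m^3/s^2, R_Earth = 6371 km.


r = 15055.8910 km = 1.5055891e+07 m
V = sqrt(mu/r) = 5145.3559 m/s
di = 27.55 deg = 0.4808382 rad
dV = 2*V*sin(di/2) = 2*5145.3559*sin(0.2404191)
dV = 2450.3183 m/s = 2.4503 km/s

2.4503 km/s


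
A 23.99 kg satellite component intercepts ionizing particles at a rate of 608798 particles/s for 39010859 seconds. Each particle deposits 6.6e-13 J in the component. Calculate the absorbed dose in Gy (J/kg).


Total energy deposited = rate * time * E_per
  = 608798 * 39010859 * 6.6e-13 = 15.6748 J
Dose = E_total / mass = 15.6748 / 23.99
Dose = 0.6533899 Gy

0.6534 Gy


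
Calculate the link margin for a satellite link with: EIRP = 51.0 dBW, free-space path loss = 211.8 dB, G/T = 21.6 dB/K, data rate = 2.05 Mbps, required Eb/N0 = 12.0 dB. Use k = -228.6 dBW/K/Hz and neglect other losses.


C/N0 = EIRP - FSPL + G/T - k = 51.0 - 211.8 + 21.6 - (-228.6)
C/N0 = 89.4000 dB-Hz
R_b = 2.05 Mbps = 2.05e+06 bps -> 10*log10(R_b) = 63.1175 dB-Hz
Eb/N0 = C/N0 - 10*log10(R_b) = 89.4000 - 63.1175 = 26.2825 dB
Margin = Eb/N0 - Eb/N0_req = 26.2825 - 12.0 = 14.2825 dB (link closes)

14.2825 dB


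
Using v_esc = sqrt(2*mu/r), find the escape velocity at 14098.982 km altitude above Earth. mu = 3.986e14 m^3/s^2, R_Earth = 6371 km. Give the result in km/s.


r = 6371.0 + 14098.982 = 20469.9820 km = 2.0469982e+07 m
v_esc = sqrt(2*mu/r) = sqrt(2*3.986e14 / 2.0469982e+07)
v_esc = 6240.5794 m/s = 6.2406 km/s

6.2406 km/s


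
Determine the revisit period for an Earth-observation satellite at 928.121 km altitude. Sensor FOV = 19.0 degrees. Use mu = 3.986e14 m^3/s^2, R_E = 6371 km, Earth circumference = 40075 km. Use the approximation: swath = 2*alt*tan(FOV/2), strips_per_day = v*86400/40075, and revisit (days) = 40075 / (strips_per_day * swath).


swath = 2*928.121*tan(0.1658063) = 310.6284 km
v = sqrt(mu/r) = 7389.8116 m/s = 7.3898 km/s
strips/day = v*86400/40075 = 7.3898*86400/40075 = 15.9321
coverage/day = strips * swath = 15.9321 * 310.6284 = 4948.9687 km
revisit = 40075 / 4948.9687 = 8.0976 days

8.0976 days


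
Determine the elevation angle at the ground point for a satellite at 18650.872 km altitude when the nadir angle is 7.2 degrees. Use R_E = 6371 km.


r = R_E + alt = 25021.8720 km
Law of sines in the satellite / Earth-center / ground-point triangle:
  sin(nadir)/R_E = sin(90 + el)/r  =>  cos(el) = (r/R_E)*sin(nadir)
cos(el) = (25021.8720 / 6371.0000) * sin(7.2 deg) = 0.4922417
el = arccos(0.4922417) = 60.5120 deg
(Earth-central angle = 90 - nadir - el = 22.2880 deg)

60.5120 degrees


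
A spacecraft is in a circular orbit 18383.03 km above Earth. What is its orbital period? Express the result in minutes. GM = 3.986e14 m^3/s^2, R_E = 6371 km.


r = 24754.0300 km = 2.475403e+07 m
T = 2*pi*sqrt(r^3/mu) = 2*pi*sqrt(1.5168329e+22 / 3.986e14)
T = 38759.6718 s = 645.9945 min

645.9945 minutes


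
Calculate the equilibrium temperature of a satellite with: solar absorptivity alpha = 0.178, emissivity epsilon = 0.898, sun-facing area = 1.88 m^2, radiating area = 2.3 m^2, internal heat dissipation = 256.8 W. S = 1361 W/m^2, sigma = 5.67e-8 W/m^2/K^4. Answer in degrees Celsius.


Numerator = alpha*S*A_sun + Q_int = 0.178*1361*1.88 + 256.8 = 712.2450 W
Denominator = eps*sigma*A_rad = 0.898*5.67e-8*2.3 = 1.1710818e-07 W/K^4
T^4 = 6.081941e+09 K^4
T = 279.2612 K = 6.1112 C

6.1112 degrees Celsius


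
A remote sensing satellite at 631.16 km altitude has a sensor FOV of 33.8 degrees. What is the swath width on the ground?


FOV = 33.8 deg = 0.5899213 rad
swath = 2 * alt * tan(FOV/2) = 2 * 631.16 * tan(0.2949606)
swath = 2 * 631.16 * 0.3038232
swath = 383.5221 km

383.5221 km


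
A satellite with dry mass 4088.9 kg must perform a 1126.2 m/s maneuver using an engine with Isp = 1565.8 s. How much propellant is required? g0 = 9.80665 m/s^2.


ve = Isp * g0 = 1565.8 * 9.80665 = 15355.252570 m/s
mass ratio = exp(dv/ve) = exp(1126.2/15355.252570) = 1.07609956
m_prop = m_dry * (mr - 1) = 4088.9 * (1.07609956 - 1)
m_prop = 311.1635 kg

311.1635 kg


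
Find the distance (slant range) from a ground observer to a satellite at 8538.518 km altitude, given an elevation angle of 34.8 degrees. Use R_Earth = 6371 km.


h = 8538.518 km, el = 34.8 deg
d = -R_E*sin(el) + sqrt((R_E*sin(el))^2 + 2*R_E*h + h^2)
d = -6371.0000*sin(0.6073746) + sqrt((6371.0000*0.5707136)^2 + 2*6371.0000*8538.518 + 8538.518^2)
d = 10325.5274 km

10325.5274 km


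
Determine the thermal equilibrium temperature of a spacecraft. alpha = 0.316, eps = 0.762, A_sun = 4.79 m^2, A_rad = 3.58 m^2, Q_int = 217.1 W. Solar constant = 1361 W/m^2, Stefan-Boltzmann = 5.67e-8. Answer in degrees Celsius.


Numerator = alpha*S*A_sun + Q_int = 0.316*1361*4.79 + 217.1 = 2277.1640 W
Denominator = eps*sigma*A_rad = 0.762*5.67e-8*3.58 = 1.5467533e-07 W/K^4
T^4 = 1.4722219e+10 K^4
T = 348.3320 K = 75.1820 C

75.1820 degrees Celsius


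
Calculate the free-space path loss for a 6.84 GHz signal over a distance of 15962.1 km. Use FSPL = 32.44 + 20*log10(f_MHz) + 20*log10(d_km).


f = 6.84 GHz = 6840.0000 MHz
d = 15962.1 km
FSPL = 32.44 + 20*log10(6840.0000) + 20*log10(15962.1)
FSPL = 32.44 + 76.7011 + 84.0618
FSPL = 193.2029 dB

193.2029 dB


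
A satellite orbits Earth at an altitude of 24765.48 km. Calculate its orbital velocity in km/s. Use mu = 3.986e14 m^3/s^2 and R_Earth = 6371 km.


r = R_E + alt = 6371.0 + 24765.48 = 31136.4800 km = 3.113648e+07 m
v = sqrt(mu/r) = sqrt(3.986e14 / 3.113648e+07) = 3577.9469 m/s = 3.5779 km/s

3.5779 km/s


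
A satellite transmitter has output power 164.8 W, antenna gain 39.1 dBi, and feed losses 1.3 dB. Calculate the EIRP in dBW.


Pt = 164.8 W = 22.1696 dBW
EIRP = Pt_dBW + Gt - losses = 22.1696 + 39.1 - 1.3 = 59.9696 dBW

59.9696 dBW


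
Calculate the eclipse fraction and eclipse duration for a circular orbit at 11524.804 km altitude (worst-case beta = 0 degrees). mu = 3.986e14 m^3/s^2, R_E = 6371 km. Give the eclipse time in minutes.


r = 17895.8040 km
T = 397.0880 min
Eclipse fraction = arcsin(R_E/r)/pi = arcsin(6371.0000/17895.8040)/pi
= arcsin(0.3560052)/pi = 0.1158615
Eclipse duration = 0.1158615 * 397.0880 = 46.0072 min

46.0072 minutes


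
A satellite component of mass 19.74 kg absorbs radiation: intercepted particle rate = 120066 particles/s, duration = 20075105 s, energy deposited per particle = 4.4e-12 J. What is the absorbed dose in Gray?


Total energy deposited = rate * time * E_per
  = 120066 * 20075105 * 4.4e-12 = 10.6055 J
Dose = E_total / mass = 10.6055 / 19.74
Dose = 0.5372586 Gy

0.5373 Gy


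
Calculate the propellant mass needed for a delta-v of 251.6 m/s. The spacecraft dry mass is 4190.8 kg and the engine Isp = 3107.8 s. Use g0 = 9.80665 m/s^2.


ve = Isp * g0 = 3107.8 * 9.80665 = 30477.106870 m/s
mass ratio = exp(dv/ve) = exp(251.6/30477.106870) = 1.00828955
m_prop = m_dry * (mr - 1) = 4190.8 * (1.00828955 - 1)
m_prop = 34.7398 kg

34.7398 kg


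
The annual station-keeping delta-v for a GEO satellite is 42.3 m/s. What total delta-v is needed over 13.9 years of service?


dV = rate * years = 42.3 * 13.9
dV = 587.9700 m/s

587.9700 m/s


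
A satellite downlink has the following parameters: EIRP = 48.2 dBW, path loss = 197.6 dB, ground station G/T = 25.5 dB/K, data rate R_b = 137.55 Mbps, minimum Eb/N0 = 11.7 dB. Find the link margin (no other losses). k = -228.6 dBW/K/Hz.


C/N0 = EIRP - FSPL + G/T - k = 48.2 - 197.6 + 25.5 - (-228.6)
C/N0 = 104.7000 dB-Hz
R_b = 137.55 Mbps = 1.3755e+08 bps -> 10*log10(R_b) = 81.3846 dB-Hz
Eb/N0 = C/N0 - 10*log10(R_b) = 104.7000 - 81.3846 = 23.3154 dB
Margin = Eb/N0 - Eb/N0_req = 23.3154 - 11.7 = 11.6154 dB (link closes)

11.6154 dB


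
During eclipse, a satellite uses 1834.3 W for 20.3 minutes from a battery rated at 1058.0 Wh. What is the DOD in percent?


E_used = P * t / 60 = 1834.3 * 20.3 / 60 = 620.6048 Wh
DOD = E_used / E_total * 100 = 620.6048 / 1058.0 * 100
DOD = 58.6583 %

58.6583 %


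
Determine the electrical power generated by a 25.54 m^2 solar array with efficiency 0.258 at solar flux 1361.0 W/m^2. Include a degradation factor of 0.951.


P = area * eta * S * degradation
P = 25.54 * 0.258 * 1361.0 * 0.951
P = 8528.6294 W

8528.6294 W


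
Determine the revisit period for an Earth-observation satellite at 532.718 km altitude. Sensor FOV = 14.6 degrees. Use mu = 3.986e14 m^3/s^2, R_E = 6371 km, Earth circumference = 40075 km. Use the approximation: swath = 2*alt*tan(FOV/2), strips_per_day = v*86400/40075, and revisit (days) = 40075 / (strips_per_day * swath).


swath = 2*532.718*tan(0.127409) = 136.4855 km
v = sqrt(mu/r) = 7598.4870 m/s = 7.5985 km/s
strips/day = v*86400/40075 = 7.5985*86400/40075 = 16.3820
coverage/day = strips * swath = 16.3820 * 136.4855 = 2235.9076 km
revisit = 40075 / 2235.9076 = 17.9234 days

17.9234 days


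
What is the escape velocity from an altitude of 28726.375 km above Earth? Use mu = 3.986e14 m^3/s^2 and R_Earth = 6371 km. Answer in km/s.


r = 6371.0 + 28726.375 = 35097.3750 km = 3.5097375e+07 m
v_esc = sqrt(2*mu/r) = sqrt(2*3.986e14 / 3.5097375e+07)
v_esc = 4765.9154 m/s = 4.7659 km/s

4.7659 km/s


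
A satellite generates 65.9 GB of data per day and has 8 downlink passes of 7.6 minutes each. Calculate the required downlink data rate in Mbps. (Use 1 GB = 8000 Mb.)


total contact time = 8 * 7.6 * 60 = 3648.0000 s
data = 65.9 GB = 527200.0000 Mb
rate = 527200.0000 / 3648.0000 = 144.5175 Mbps

144.5175 Mbps


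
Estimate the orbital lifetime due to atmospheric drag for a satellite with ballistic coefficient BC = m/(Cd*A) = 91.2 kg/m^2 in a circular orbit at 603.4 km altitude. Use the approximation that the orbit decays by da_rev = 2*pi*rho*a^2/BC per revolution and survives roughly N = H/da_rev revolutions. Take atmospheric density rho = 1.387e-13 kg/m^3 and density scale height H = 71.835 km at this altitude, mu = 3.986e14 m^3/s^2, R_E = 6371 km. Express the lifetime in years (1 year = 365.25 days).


a = R_E + alt = 6974.4000 km = 6.9744e+06 m
da_rev = 2*pi*rho*a^2/BC = 2*pi*1.387e-13*(6.9744e+06)^2/91.2 = 0.464809713 m per revolution
N = H/da_rev = 71835.0000 m / 0.464809713 m = 154547.1148 revolutions
P = 2*pi*sqrt(a^3/mu) = 5796.5755 s
lifetime = N*P = 154547.1148 * 5796.5755 = 8.9584402e+08 s = 10368.5651 days
years = 10368.5651 / 365.25 = 28.3876 years

28.3876 years


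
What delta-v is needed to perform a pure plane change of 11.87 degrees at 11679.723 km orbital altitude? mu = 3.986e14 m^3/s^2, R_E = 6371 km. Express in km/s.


r = 18050.7230 km = 1.8050723e+07 m
V = sqrt(mu/r) = 4699.1721 m/s
di = 11.87 deg = 0.2071706 rad
dV = 2*V*sin(di/2) = 2*4699.1721*sin(0.1035853)
dV = 971.7902 m/s = 0.9717902 km/s

0.9718 km/s


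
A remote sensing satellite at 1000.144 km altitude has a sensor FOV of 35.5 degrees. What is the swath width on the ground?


FOV = 35.5 deg = 0.6195919 rad
swath = 2 * alt * tan(FOV/2) = 2 * 1000.144 * tan(0.3097959)
swath = 2 * 1000.144 * 0.3201025
swath = 640.2972 km

640.2972 km


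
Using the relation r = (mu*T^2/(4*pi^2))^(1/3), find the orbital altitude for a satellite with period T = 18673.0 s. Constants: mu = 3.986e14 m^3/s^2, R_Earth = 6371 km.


T = 18673.0 s
r = (mu*T^2/(4*pi^2))^(1/3) = (3.986e14 * 18673.0^2 / (4*pi^2))^(1/3)
r = 1.5212546e+07 m = 15212.5465 km
alt = r - R_E = 15212.5465 - 6371 = 8841.5465 km

8841.5465 km


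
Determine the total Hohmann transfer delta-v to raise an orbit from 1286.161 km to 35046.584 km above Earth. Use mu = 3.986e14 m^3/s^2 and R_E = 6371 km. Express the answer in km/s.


r1 = 7657.1610 km = 7.657161e+06 m
r2 = 41417.5840 km = 4.1417584e+07 m
dv1 = sqrt(mu/r1)*(sqrt(2*r2/(r1+r2)) - 1) = 2158.7707 m/s
dv2 = sqrt(mu/r2)*(1 - sqrt(2*r1/(r1+r2))) = 1369.2560 m/s
total dv = |dv1| + |dv2| = 2158.7707 + 1369.2560 = 3528.0266 m/s = 3.5280 km/s

3.5280 km/s


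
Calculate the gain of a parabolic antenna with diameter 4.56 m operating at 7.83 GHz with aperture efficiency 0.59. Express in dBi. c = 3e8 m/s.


lambda = c/f = 3e8 / 7.83e+09 = 0.03831418 m
G = eta*(pi*D/lambda)^2 = 0.59*(pi*4.56/0.03831418)^2
G = 82482.6218 (linear)
G = 10*log10(82482.6218) = 49.1636 dBi

49.1636 dBi


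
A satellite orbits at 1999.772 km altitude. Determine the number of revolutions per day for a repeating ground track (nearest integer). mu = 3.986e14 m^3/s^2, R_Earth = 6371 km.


r = 8.370772e+06 m
T = 2*pi*sqrt(r^3/mu) = 7621.8341 s = 127.0306 min
revs/day = 1440 / 127.0306 = 11.3359
Rounded: 11 revolutions per day

11 revolutions per day


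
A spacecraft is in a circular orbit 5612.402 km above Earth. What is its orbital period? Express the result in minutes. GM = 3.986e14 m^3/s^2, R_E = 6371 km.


r = 11983.4020 km = 1.1983402e+07 m
T = 2*pi*sqrt(r^3/mu) = 2*pi*sqrt(1.7208396e+21 / 3.986e14)
T = 13055.1364 s = 217.5856 min

217.5856 minutes


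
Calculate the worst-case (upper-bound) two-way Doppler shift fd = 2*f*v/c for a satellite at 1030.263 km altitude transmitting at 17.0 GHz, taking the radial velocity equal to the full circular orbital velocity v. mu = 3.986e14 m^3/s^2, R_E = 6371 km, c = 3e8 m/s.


r = 7.401263e+06 m
v = sqrt(mu/r) = 7338.6425 m/s (worst-case radial velocity)
f = 17.0 GHz = 1.7e+10 Hz
fd = 2*f*v/c = 2*1.7e+10*7338.6425/3.0e+08
fd = 831712.8110 Hz

831712.8110 Hz


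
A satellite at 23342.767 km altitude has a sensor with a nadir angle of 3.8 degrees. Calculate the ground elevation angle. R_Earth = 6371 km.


r = R_E + alt = 29713.7670 km
Law of sines in the satellite / Earth-center / ground-point triangle:
  sin(nadir)/R_E = sin(90 + el)/r  =>  cos(el) = (r/R_E)*sin(nadir)
cos(el) = (29713.7670 / 6371.0000) * sin(3.8 deg) = 0.3090955
el = arccos(0.3090955) = 71.9953 deg
(Earth-central angle = 90 - nadir - el = 14.2047 deg)

71.9953 degrees


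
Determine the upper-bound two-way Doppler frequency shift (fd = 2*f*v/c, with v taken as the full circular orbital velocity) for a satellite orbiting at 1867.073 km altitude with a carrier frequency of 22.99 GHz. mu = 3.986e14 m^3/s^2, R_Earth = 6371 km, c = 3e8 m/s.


r = 8.238073e+06 m
v = sqrt(mu/r) = 6955.9400 m/s (worst-case radial velocity)
f = 22.99 GHz = 2.299e+10 Hz
fd = 2*f*v/c = 2*2.299e+10*6955.9400/3.0e+08
fd = 1.0661137e+06 Hz

1.0661e+06 Hz
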